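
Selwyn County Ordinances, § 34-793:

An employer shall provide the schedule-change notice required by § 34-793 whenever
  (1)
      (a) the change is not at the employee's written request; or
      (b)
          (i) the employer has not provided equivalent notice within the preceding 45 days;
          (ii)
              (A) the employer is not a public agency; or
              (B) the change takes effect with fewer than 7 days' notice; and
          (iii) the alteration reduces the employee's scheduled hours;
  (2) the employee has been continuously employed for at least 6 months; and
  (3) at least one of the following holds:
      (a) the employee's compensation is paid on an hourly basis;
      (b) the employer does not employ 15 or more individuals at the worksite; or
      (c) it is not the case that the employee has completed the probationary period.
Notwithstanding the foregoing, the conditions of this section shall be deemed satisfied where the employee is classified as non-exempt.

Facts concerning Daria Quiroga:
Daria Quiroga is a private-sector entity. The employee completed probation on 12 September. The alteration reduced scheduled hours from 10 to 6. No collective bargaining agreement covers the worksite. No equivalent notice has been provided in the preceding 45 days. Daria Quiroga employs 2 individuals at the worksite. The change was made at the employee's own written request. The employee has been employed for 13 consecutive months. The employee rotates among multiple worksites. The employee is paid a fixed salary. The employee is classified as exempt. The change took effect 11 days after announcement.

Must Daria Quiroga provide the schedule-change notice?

Yes — required.

(a) not employee-requested — not satisfied.
(i) no recent notice — met.
(A) not (public agency) — satisfied.
(B) < 7 days' notice — not met.
So (ii) is satisfied (T OR F).
(iii) hours reduced — holds.
So (b) is satisfied (T AND T AND T).
(1) = F OR T = true.
(2) tenure ≥ 6 mo. — satisfied.
(a) hourly-paid — fails.
(b) not (≥ 15 at site) — holds.
(c) not (past probation) — not satisfied.
So (3) is satisfied (F OR T OR F).
Overall = T AND T AND T = true.
Exception (non-exempt) — not satisfied.
Result: main true OR exception false → true.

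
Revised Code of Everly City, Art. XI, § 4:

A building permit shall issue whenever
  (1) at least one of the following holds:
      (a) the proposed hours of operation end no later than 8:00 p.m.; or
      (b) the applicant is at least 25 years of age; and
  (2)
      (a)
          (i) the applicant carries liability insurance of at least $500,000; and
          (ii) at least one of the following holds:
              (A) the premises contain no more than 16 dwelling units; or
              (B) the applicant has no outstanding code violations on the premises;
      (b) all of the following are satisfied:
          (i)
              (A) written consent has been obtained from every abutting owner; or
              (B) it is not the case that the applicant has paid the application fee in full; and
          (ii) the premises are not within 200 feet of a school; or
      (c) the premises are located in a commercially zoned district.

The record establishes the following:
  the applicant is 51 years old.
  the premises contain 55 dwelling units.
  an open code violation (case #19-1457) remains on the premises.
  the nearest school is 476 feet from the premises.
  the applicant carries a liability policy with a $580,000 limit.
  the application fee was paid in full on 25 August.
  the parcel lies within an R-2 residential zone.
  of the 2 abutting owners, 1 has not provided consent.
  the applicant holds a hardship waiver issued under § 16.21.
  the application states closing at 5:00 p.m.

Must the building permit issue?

No — denied.

(a) closes by 8 p.m. — holds.
(b) age ≥ 25 — satisfied.
(1) = T OR T = true.
(i) insurance ≥ $500,000 — holds.
(A) ≤ 16 units — not satisfied.
(B) no code violations — fails.
(ii) = F OR F = false.
(a): T AND F → false.
(A) all abutters consent — not satisfied.
(B) not (fee paid) — fails.
(i) = F OR F = false.
(ii) ≥200 ft from school — holds.
(b): F AND T → false.
(c) commercially zoned — not satisfied.
(2): F OR F OR F → false.
So Overall is not satisfied (T AND F).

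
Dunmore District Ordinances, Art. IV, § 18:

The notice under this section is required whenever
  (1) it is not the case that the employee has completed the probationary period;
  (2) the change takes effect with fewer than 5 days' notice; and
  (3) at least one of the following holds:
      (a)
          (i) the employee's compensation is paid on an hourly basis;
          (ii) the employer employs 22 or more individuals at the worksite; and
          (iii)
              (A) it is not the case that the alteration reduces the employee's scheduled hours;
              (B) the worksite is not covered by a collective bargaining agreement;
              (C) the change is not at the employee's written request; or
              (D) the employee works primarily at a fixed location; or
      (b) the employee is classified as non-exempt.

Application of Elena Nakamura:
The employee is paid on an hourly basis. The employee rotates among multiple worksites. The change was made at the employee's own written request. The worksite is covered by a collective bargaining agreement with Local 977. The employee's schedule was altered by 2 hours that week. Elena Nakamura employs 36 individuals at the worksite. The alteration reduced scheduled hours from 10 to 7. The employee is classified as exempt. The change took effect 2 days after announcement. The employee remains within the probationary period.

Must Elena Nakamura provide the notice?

No — not required.

(1) not (past probation) — holds.
(2) < 5 days' notice — holds.
(i) hourly-paid — holds.
(ii) ≥ 22 at site — met.
(A) not (hours reduced) — not met.
(B) no CBA — not satisfied.
(C) not employee-requested — not met.
(D) fixed location — not met.
So (iii) is not satisfied (F OR F OR F OR F).
(a): T AND T AND F → false.
(b) non-exempt — not satisfied.
(3): F OR F → false.
Overall: T AND T AND F → false.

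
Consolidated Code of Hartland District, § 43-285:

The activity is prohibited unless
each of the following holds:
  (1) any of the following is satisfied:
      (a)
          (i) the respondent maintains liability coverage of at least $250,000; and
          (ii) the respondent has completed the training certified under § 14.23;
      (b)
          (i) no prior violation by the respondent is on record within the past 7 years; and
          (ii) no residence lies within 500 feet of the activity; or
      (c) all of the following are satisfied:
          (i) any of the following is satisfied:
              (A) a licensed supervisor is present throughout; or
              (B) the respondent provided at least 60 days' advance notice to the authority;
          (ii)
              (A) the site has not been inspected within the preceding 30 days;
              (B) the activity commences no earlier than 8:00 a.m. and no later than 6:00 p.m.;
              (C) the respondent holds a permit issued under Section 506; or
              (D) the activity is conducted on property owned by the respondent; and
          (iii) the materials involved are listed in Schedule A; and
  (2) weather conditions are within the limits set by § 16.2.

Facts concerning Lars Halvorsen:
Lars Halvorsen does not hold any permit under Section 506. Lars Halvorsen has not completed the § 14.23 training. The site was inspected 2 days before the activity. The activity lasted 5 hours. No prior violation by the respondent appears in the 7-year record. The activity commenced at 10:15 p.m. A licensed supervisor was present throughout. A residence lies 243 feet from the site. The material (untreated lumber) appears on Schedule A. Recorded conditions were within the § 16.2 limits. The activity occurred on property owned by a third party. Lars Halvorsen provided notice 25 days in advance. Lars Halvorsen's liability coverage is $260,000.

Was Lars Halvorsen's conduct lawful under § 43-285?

(i) coverage ≥ $250,000 — met.
(ii) training certified — not satisfied.
(a) = T AND F = false.
(i) no prior violation — satisfied.
(ii) no residence in 500 ft — not satisfied.
So (b) is not satisfied (T AND F).
(A) supervisor present — holds.
(B) ≥60 days' notice — fails.
(i): T OR F → true.
(A) not (site inspected) — fails.
(B) start within hours — fails.
(C) holds permit — not met.
(D) own property — fails.
(ii): F OR F OR F OR F → false.
(iii) Schedule A material — met.
(c) = T AND F AND T = false.
(1): F OR F OR F → false.
(2) weather ok — satisfied.
So Overall is not satisfied (F AND T).

No — unlawful.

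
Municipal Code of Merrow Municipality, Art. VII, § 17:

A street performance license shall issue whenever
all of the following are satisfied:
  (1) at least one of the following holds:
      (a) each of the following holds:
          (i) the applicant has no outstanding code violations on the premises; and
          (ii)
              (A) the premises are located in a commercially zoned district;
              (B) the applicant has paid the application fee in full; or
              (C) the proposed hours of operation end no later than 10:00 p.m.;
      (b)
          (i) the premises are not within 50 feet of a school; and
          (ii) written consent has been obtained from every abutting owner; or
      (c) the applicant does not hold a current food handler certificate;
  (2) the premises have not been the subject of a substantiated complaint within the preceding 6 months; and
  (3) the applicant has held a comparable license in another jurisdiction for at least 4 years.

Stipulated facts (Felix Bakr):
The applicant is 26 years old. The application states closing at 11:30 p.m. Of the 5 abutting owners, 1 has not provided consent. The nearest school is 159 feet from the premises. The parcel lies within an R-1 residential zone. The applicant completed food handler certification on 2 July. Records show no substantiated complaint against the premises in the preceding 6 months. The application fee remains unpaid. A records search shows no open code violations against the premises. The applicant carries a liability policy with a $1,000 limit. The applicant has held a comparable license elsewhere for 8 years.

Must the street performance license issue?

No — denied.

(i) no code violations — satisfied.
(A) commercially zoned — not met.
(B) fee paid — fails.
(C) closes by 10 p.m. — fails.
So (ii) is not satisfied (F OR F OR F).
(a): T AND F → false.
(i) ≥50 ft from school — satisfied.
(ii) all abutters consent — not satisfied.
(b) = T AND F = false.
(c) not (food handler cert.) — not met.
(1) = F OR F OR F = false.
(2) no complaint in 6 mo. — met.
(3) prior license ≥ 4 yr — met.
Overall = F AND T AND T = false.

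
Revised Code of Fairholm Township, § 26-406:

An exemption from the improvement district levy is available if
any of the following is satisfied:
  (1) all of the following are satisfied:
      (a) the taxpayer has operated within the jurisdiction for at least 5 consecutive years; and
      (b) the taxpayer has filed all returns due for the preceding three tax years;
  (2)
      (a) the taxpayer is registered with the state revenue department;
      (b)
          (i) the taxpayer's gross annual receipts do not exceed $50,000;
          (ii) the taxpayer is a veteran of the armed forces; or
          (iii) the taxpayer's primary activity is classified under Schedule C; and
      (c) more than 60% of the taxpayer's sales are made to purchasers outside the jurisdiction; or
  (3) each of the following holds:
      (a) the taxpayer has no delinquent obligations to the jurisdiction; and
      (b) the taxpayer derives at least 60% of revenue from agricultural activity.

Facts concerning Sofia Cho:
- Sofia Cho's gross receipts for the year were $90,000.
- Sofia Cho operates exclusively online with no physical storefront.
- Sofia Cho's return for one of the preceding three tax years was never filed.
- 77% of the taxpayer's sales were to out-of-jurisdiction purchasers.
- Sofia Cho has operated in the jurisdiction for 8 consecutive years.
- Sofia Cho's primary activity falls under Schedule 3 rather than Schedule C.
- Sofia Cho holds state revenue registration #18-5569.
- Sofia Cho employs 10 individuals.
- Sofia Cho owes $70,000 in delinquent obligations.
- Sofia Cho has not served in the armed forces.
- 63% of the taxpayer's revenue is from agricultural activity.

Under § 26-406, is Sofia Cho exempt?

(a) ≥ 5 yrs in jurisdiction — met.
(b) returns current — fails.
(1): T AND F → false.
(a) state-registered — met.
(i) receipts ≤ $50,000 — not satisfied.
(ii) veteran — fails.
(iii) Schedule C activity — fails.
(b) = F OR F OR F = false.
(c) >60% out-of-jur. sales — holds.
So (2) is not satisfied (T AND F AND T).
(a) no delinquency — fails.
(b) ≥60% agricultural — met.
(3) = F AND T = false.
Overall: F OR F OR F → false.

No — not exempt.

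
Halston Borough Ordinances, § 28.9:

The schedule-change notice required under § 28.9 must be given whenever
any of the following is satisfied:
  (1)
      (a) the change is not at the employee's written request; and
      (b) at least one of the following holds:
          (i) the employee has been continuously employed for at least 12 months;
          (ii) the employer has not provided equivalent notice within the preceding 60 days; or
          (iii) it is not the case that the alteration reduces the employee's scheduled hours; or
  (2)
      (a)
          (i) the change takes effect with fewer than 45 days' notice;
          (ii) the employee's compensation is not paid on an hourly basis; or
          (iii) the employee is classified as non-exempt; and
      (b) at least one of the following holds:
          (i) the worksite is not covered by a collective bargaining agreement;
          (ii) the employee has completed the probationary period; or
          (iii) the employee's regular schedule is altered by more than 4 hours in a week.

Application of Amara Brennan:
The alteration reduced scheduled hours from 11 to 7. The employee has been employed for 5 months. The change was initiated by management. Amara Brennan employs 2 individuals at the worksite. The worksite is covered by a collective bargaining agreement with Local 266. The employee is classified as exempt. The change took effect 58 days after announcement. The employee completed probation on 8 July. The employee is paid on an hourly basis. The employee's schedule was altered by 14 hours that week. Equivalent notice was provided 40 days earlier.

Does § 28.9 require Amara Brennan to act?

(a) not employee-requested — met.
(i) tenure ≥ 12 mo. — fails.
(ii) no recent notice — fails.
(iii) not (hours reduced) — not met.
(b) = F OR F OR F = false.
(1): T AND F → false.
(i) < 45 days' notice — fails.
(ii) not (hourly-paid) — not met.
(iii) non-exempt — fails.
(a): F OR F OR F → false.
(i) no CBA — not satisfied.
(ii) past probation — met.
(iii) schedule shift > 4h — met.
(b): F OR T OR T → true.
So (2) is not satisfied (F AND T).
So Overall is not satisfied (F OR F).

No — not required.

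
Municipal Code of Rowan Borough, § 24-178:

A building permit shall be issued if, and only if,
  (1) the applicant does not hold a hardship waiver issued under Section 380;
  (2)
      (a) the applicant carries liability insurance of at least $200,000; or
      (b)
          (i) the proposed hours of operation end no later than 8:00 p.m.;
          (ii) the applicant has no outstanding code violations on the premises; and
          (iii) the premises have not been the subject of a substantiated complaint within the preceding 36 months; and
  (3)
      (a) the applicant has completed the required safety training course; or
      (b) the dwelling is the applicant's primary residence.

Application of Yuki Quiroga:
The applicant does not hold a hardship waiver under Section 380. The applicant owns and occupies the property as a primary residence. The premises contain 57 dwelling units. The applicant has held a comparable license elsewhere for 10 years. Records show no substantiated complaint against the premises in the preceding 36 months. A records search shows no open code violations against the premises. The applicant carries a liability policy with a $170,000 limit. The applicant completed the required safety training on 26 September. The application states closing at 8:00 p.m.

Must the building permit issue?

(1) not (hardship waiver) — satisfied.
(a) insurance ≥ $200,000 — not met.
(i) closes by 8 p.m. — satisfied.
(ii) no code violations — met.
(iii) no complaint in 36 mo. — holds.
So (b) is satisfied (T AND T AND T).
(2): F OR T → true.
(a) safety training — met.
(b) primary residence — satisfied.
(3): T OR T → true.
Overall = T AND T AND T = true.

Yes — granted.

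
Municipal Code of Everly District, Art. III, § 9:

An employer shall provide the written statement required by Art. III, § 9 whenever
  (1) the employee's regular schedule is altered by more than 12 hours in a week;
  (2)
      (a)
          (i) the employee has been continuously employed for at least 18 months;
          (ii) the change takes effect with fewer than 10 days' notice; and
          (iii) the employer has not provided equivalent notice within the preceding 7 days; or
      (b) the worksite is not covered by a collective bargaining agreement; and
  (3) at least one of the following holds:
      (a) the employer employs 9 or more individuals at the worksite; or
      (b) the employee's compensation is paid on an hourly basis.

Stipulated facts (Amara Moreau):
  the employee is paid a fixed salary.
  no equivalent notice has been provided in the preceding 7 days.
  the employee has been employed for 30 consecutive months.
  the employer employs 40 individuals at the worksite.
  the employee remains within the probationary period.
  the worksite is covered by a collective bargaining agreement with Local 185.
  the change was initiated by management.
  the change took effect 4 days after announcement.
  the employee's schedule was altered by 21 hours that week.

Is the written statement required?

Yes — required.

(1) schedule shift > 12h — met.
(i) tenure ≥ 18 mo. — met.
(ii) < 10 days' notice — satisfied.
(iii) no recent notice — met.
So (a) is satisfied (T AND T AND T).
(b) no CBA — fails.
(2) = T OR F = true.
(a) ≥ 9 at site — satisfied.
(b) hourly-paid — fails.
(3): T OR F → true.
So Overall is satisfied (T AND T AND T).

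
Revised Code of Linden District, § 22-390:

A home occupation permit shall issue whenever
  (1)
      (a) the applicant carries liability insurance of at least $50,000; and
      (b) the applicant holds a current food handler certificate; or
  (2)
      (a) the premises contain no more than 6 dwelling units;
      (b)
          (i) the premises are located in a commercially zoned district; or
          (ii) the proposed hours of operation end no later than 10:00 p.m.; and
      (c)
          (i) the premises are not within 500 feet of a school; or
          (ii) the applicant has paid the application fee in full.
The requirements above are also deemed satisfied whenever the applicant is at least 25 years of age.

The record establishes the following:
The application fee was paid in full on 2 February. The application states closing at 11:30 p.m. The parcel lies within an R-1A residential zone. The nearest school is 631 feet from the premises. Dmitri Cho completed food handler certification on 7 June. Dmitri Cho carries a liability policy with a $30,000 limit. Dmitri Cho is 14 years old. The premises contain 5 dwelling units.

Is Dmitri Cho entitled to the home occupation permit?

No — denied.

(a) insurance ≥ $50,000 — not satisfied.
(b) food handler cert. — holds.
So (1) is not satisfied (F AND T).
(a) ≤ 6 units — holds.
(i) commercially zoned — fails.
(ii) closes by 10 p.m. — not met.
(b) = F OR F = false.
(i) ≥500 ft from school — met.
(ii) fee paid — holds.
So (c) is satisfied (T OR T).
So (2) is not satisfied (T AND F AND T).
Overall: F OR F → false.
Exception (age ≥ 25) — not satisfied.
Result: main false OR exception false → false.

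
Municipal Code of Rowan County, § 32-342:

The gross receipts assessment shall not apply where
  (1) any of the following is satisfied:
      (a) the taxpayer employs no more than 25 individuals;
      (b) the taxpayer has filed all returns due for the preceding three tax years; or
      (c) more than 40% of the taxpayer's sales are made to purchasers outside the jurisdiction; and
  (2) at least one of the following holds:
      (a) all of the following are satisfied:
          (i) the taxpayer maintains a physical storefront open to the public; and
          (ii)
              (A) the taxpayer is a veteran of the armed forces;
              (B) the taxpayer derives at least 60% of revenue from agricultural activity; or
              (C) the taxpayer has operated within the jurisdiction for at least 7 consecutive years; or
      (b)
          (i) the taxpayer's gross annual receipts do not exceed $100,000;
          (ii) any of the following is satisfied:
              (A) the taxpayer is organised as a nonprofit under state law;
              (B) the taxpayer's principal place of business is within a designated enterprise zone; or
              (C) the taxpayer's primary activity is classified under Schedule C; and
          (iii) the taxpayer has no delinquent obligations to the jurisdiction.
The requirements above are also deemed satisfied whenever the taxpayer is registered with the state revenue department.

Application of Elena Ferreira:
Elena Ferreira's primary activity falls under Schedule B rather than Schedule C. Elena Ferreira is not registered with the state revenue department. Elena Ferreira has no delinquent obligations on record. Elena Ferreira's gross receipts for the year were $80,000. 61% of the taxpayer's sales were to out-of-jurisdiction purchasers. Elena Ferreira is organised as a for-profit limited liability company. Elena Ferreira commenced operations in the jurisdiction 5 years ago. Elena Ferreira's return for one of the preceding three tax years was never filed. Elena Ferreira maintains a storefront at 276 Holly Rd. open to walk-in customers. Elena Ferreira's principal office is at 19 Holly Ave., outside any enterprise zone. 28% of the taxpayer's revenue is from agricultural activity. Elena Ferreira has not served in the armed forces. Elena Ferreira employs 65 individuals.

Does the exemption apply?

(a) ≤ 25 employees — not satisfied.
(b) returns current — fails.
(c) >40% out-of-jur. sales — satisfied.
So (1) is satisfied (F OR F OR T).
(i) has storefront — satisfied.
(A) veteran — fails.
(B) ≥60% agricultural — fails.
(C) ≥ 7 yrs in jurisdiction — not satisfied.
So (ii) is not satisfied (F OR F OR F).
So (a) is not satisfied (T AND F).
(i) receipts ≤ $100,000 — met.
(A) nonprofit — not satisfied.
(B) in enterprise zone — not satisfied.
(C) Schedule C activity — not satisfied.
(ii): F OR F OR F → false.
(iii) no delinquency — holds.
(b): T AND F AND T → false.
So (2) is not satisfied (F OR F).
Overall: T AND F → false.
Exception (state-registered) — not satisfied.
Result: main false OR exception false → false.

No — not exempt.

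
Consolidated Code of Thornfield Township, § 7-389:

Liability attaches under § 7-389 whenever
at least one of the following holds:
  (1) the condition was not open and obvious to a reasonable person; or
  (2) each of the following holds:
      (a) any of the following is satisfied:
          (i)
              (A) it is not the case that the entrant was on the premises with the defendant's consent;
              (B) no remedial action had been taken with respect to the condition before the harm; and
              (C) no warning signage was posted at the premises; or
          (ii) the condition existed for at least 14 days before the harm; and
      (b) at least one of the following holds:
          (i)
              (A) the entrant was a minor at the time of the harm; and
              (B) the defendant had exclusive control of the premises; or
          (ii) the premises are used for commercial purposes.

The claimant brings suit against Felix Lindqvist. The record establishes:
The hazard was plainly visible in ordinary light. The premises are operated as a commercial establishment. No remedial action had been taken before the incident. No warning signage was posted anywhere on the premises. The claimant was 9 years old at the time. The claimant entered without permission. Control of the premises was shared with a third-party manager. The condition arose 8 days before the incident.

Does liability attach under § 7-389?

Yes — liable.

(1) not open/obvious — fails.
(A) not (consent to enter) — met.
(B) no remedial action — holds.
(C) no signage posted — holds.
(i): T AND T AND T → true.
(ii) condition ≥14 days old — not satisfied.
(a) = T OR F = true.
(A) entrant a minor — met.
(B) exclusive control — not satisfied.
(i): T AND F → false.
(ii) commercial use — satisfied.
So (b) is satisfied (F OR T).
(2): T AND T → true.
So Overall is satisfied (F OR T).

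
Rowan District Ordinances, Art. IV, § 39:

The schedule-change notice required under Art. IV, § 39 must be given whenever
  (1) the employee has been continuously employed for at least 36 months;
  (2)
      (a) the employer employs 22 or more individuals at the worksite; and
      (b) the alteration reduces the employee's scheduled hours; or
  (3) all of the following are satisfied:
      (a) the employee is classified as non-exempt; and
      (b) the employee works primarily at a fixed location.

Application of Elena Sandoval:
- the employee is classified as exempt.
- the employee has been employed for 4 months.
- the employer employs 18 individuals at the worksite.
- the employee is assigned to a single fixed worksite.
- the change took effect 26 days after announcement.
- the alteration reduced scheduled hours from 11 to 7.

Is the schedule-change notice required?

(1) tenure ≥ 36 mo. — not satisfied.
(a) ≥ 22 at site — fails.
(b) hours reduced — holds.
So (2) is not satisfied (F AND T).
(a) non-exempt — not met.
(b) fixed location — holds.
So (3) is not satisfied (F AND T).
Overall: F OR F OR F → false.

No — not required.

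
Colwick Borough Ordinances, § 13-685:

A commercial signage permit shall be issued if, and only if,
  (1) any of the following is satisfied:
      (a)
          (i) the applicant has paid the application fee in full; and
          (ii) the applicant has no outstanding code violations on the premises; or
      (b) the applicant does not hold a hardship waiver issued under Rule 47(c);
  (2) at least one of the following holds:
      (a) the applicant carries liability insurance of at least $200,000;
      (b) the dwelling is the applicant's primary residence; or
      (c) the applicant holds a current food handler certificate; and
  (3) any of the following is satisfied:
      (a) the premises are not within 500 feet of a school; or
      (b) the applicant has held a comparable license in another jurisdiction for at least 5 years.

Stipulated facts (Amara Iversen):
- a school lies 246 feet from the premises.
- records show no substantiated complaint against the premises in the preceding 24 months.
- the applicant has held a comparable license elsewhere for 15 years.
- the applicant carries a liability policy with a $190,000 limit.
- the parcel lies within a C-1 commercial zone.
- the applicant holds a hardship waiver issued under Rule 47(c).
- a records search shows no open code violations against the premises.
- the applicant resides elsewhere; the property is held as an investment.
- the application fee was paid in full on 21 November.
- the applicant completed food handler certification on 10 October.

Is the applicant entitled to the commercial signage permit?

Yes — granted.

(i) fee paid — satisfied.
(ii) no code violations — satisfied.
(a): T AND T → true.
(b) not (hardship waiver) — not satisfied.
(1): T OR F → true.
(a) insurance ≥ $200,000 — fails.
(b) primary residence — not met.
(c) food handler cert. — holds.
So (2) is satisfied (F OR F OR T).
(a) ≥500 ft from school — fails.
(b) prior license ≥ 5 yr — satisfied.
So (3) is satisfied (F OR T).
So Overall is satisfied (T AND T AND T).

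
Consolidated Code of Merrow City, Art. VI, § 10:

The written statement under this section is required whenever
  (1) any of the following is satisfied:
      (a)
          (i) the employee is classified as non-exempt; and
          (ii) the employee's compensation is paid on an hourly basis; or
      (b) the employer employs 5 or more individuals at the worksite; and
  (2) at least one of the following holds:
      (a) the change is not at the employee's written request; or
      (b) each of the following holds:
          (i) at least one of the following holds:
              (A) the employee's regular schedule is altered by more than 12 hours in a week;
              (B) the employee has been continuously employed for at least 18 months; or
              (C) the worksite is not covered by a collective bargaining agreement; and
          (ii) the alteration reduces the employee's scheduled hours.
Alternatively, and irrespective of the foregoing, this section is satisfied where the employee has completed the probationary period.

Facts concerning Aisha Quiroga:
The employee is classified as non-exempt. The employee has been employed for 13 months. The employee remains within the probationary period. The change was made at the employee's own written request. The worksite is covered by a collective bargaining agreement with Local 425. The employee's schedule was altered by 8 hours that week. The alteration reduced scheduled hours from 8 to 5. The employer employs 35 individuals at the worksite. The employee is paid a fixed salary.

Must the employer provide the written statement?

No — not required.

(i) non-exempt — satisfied.
(ii) hourly-paid — not satisfied.
(a): T AND F → false.
(b) ≥ 5 at site — met.
So (1) is satisfied (F OR T).
(a) not employee-requested — not satisfied.
(A) schedule shift > 12h — not met.
(B) tenure ≥ 18 mo. — not satisfied.
(C) no CBA — not satisfied.
(i) = F OR F OR F = false.
(ii) hours reduced — met.
(b) = F AND T = false.
(2) = F OR F = false.
So Overall is not satisfied (T AND F).
Exception (past probation) — not satisfied.
Result: main false OR exception false → false.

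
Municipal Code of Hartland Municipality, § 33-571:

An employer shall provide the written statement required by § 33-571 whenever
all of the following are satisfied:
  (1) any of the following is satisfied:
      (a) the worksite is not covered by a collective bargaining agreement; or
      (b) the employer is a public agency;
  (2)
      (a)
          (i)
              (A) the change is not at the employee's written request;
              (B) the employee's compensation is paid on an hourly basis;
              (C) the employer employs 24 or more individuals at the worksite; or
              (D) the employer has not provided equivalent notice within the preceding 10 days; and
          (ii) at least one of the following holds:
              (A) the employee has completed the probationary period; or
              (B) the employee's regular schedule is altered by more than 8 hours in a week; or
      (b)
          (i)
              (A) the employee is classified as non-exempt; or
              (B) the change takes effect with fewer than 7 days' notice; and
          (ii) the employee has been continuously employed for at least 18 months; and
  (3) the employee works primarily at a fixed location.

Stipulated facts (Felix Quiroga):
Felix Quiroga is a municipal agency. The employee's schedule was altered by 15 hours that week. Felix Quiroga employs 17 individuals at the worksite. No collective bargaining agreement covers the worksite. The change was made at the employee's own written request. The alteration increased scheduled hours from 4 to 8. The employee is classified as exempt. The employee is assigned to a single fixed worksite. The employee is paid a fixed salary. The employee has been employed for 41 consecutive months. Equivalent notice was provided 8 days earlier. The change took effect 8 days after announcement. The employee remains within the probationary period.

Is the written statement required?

No — not required.

(a) no CBA — holds.
(b) public agency — met.
(1): T OR T → true.
(A) not employee-requested — not satisfied.
(B) hourly-paid — not satisfied.
(C) ≥ 24 at site — not met.
(D) no recent notice — not met.
(i): F OR F OR F OR F → false.
(A) past probation — fails.
(B) schedule shift > 8h — met.
So (ii) is satisfied (F OR T).
(a): F AND T → false.
(A) non-exempt — fails.
(B) < 7 days' notice — fails.
(i) = F OR F = false.
(ii) tenure ≥ 18 mo. — met.
So (b) is not satisfied (F AND T).
(2) = F OR F = false.
(3) fixed location — holds.
Overall = T AND F AND T = false.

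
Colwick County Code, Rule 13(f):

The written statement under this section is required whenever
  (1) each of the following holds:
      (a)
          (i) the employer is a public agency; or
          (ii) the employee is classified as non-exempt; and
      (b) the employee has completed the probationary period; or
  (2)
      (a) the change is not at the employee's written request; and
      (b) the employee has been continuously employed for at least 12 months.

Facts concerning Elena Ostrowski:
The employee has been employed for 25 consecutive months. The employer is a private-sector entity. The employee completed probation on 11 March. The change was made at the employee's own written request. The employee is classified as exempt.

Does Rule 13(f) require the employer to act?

(i) public agency — not met.
(ii) non-exempt — fails.
(a) = F OR F = false.
(b) past probation — satisfied.
(1) = F AND T = false.
(a) not employee-requested — fails.
(b) tenure ≥ 12 mo. — holds.
(2) = F AND T = false.
So Overall is not satisfied (F OR F).

No — not required.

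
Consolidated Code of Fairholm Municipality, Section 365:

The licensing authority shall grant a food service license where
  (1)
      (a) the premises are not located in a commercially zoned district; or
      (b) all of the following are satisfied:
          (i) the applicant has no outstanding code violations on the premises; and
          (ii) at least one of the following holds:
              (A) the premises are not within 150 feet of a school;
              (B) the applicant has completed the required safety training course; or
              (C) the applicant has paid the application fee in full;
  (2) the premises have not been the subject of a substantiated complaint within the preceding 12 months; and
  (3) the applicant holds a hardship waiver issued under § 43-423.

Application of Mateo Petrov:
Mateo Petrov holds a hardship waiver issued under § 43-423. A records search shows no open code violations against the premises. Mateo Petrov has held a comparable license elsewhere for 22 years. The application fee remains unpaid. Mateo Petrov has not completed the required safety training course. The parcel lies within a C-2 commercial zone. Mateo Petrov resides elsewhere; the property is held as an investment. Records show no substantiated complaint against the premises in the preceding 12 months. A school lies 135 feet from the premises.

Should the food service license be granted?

(a) not (commercially zoned) — fails.
(i) no code violations — met.
(A) ≥150 ft from school — not satisfied.
(B) safety training — not satisfied.
(C) fee paid — fails.
So (ii) is not satisfied (F OR F OR F).
So (b) is not satisfied (T AND F).
(1) = F OR F = false.
(2) no complaint in 12 mo. — holds.
(3) hardship waiver — met.
Overall: F AND T AND T → false.

No — denied.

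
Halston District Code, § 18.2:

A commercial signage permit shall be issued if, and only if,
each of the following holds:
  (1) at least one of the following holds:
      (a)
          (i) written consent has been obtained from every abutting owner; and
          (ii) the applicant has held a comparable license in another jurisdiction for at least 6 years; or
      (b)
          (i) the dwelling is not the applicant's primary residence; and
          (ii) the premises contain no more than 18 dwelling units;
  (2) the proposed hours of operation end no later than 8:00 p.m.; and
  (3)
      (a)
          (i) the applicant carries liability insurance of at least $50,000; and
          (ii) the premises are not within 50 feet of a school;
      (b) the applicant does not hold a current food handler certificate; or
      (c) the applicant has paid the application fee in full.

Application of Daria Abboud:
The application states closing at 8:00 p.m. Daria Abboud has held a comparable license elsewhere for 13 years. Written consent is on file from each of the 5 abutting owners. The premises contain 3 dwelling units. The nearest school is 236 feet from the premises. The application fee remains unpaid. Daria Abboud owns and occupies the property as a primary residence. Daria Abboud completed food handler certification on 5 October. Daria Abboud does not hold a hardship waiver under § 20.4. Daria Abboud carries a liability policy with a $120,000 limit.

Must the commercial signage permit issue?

Yes — granted.

(i) all abutters consent — met.
(ii) prior license ≥ 6 yr — met.
(a): T AND T → true.
(i) not (primary residence) — fails.
(ii) ≤ 18 units — satisfied.
(b): F AND T → false.
(1): T OR F → true.
(2) closes by 8 p.m. — satisfied.
(i) insurance ≥ $50,000 — holds.
(ii) ≥50 ft from school — satisfied.
(a): T AND T → true.
(b) not (food handler cert.) — not met.
(c) fee paid — fails.
(3) = T OR F OR F = true.
So Overall is satisfied (T AND T AND T).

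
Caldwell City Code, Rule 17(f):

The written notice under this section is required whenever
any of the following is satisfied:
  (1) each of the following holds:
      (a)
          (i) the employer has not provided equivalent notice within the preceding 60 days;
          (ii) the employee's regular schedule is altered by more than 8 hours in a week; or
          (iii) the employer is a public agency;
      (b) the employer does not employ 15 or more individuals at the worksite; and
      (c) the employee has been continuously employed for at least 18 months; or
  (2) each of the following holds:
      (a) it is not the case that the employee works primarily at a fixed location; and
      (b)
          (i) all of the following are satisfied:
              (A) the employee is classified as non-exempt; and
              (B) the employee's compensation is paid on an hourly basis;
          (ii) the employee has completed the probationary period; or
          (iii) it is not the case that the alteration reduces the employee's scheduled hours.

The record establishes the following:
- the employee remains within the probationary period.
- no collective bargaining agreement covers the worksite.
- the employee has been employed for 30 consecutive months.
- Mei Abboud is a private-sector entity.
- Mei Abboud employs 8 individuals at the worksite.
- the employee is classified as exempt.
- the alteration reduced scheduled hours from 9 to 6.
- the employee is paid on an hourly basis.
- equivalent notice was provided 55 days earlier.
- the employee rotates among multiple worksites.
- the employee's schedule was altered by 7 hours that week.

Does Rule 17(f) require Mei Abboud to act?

(i) no recent notice — not met.
(ii) schedule shift > 8h — not met.
(iii) public agency — not satisfied.
(a) = F OR F OR F = false.
(b) not (≥ 15 at site) — met.
(c) tenure ≥ 18 mo. — holds.
(1): F AND T AND T → false.
(a) not (fixed location) — satisfied.
(A) non-exempt — not satisfied.
(B) hourly-paid — satisfied.
(i): F AND T → false.
(ii) past probation — fails.
(iii) not (hours reduced) — not met.
So (b) is not satisfied (F OR F OR F).
So (2) is not satisfied (T AND F).
Overall = F OR F = false.

No — not required.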